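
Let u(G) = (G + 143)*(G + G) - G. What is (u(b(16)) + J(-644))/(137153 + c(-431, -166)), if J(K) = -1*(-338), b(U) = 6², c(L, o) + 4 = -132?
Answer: 13190/137017 ≈ 0.096265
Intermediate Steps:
c(L, o) = -136 (c(L, o) = -4 - 132 = -136)
b(U) = 36
u(G) = -G + 2*G*(143 + G) (u(G) = (143 + G)*(2*G) - G = 2*G*(143 + G) - G = -G + 2*G*(143 + G))
J(K) = 338
(u(b(16)) + J(-644))/(137153 + c(-431, -166)) = (36*(285 + 2*36) + 338)/(137153 - 136) = (36*(285 + 72) + 338)/137017 = (36*357 + 338)*(1/137017) = (12852 + 338)*(1/137017) = 13190*(1/137017) = 13190/137017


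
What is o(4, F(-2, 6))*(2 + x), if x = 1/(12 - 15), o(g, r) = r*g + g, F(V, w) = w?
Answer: 140/3 ≈ 46.667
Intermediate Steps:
o(g, r) = g + g*r (o(g, r) = g*r + g = g + g*r)
x = -1/3 (x = 1/(-3) = -1/3 ≈ -0.33333)
o(4, F(-2, 6))*(2 + x) = (4*(1 + 6))*(2 - 1/3) = (4*7)*(5/3) = 28*(5/3) = 140/3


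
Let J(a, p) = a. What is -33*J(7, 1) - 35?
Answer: -266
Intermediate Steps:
-33*J(7, 1) - 35 = -33*7 - 35 = -231 - 35 = -266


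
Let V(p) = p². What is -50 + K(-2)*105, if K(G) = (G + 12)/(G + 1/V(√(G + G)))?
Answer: -1550/3 ≈ -516.67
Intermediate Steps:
K(G) = (12 + G)/(G + 1/(2*G)) (K(G) = (G + 12)/(G + 1/((√(G + G))²)) = (12 + G)/(G + 1/((√(2*G))²)) = (12 + G)/(G + 1/((√2*√G)²)) = (12 + G)/(G + 1/(2*G)))
-50 + K(-2)*105 = -50 + (2*(-2)*(12 - 2)/(1 + 2*(-2)²))*105 = -50 + (2*(-2)*10/(1 + 2*4))*105 = -50 + (2*(-2)*10/(1 + 8))*105 = -50 + (2*(-2)*10/9)*105 = -50 + (2*(-2)*(⅑)*10)*105 = -50 - 40/9*105 = -50 - 1400/3 = -1550/3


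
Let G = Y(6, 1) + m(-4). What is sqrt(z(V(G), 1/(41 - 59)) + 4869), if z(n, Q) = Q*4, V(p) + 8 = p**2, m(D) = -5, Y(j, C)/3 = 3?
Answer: sqrt(43819)/3 ≈ 69.777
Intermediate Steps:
Y(j, C) = 9 (Y(j, C) = 3*3 = 9)
G = 4 (G = 9 - 5 = 4)
V(p) = -8 + p**2
z(n, Q) = 4*Q
sqrt(z(V(G), 1/(41 - 59)) + 4869) = sqrt(4/(41 - 59) + 4869) = sqrt(4/(-18) + 4869) = sqrt(4*(-1/18) + 4869) = sqrt(-2/9 + 4869) = sqrt(43819/9) = sqrt(43819)/3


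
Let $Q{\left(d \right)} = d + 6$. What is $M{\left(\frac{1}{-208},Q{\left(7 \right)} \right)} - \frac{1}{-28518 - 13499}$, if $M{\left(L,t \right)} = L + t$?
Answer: $\frac{113572159}{8739536} \approx 12.995$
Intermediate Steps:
$Q{\left(d \right)} = 6 + d$
$M{\left(\frac{1}{-208},Q{\left(7 \right)} \right)} - \frac{1}{-28518 - 13499} = \left(\frac{1}{-208} + \left(6 + 7\right)\right) - \frac{1}{-28518 - 13499} = \left(- \frac{1}{208} + 13\right) - \frac{1}{-42017} = \frac{2703}{208} - - \frac{1}{42017} = \frac{2703}{208} + \frac{1}{42017} = \frac{113572159}{8739536}$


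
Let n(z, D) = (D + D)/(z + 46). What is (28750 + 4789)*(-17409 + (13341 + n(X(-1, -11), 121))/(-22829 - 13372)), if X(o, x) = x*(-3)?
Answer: -151805708772908/259989 ≈ -5.8389e+8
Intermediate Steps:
X(o, x) = -3*x
n(z, D) = 2*D/(46 + z) (n(z, D) = (2*D)/(46 + z) = 2*D/(46 + z))
(28750 + 4789)*(-17409 + (13341 + n(X(-1, -11), 121))/(-22829 - 13372)) = (28750 + 4789)*(-17409 + (13341 + 2*121/(46 - 3*(-11)))/(-22829 - 13372)) = 33539*(-17409 + (13341 + 2*121/(46 + 33))/(-36201)) = 33539*(-17409 + (13341 + 2*121/79)*(-1/36201)) = 33539*(-17409 + (13341 + 2*121*(1/79))*(-1/36201)) = 33539*(-17409 + (13341 + 242/79)*(-1/36201)) = 33539*(-17409 + (1054181/79)*(-1/36201)) = 33539*(-17409 - 1054181/2859879) = 33539*(-49788687692/2859879) = -151805708772908/259989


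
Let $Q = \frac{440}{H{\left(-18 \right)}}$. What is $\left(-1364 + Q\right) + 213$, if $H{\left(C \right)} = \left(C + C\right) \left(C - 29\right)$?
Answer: $- \frac{486763}{423} \approx -1150.7$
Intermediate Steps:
$H{\left(C \right)} = 2 C \left(-29 + C\right)$
$Q = \frac{110}{423}$ ($Q = \frac{440}{2 \left(-18\right) \left(-29 - 18\right)} = \frac{440}{2 \left(-18\right) \left(-47\right)} = \frac{440}{1692} = 440 \cdot \frac{1}{1692} = \frac{110}{423} \approx 0.26005$)
$\left(-1364 + Q\right) + 213 = \left(-1364 + \frac{110}{423}\right) + 213 = - \frac{576862}{423} + 213 = - \frac{486763}{423}$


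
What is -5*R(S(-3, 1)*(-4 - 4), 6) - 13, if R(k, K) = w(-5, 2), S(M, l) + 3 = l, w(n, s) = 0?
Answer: -13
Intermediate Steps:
S(M, l) = -3 + l
R(k, K) = 0
-5*R(S(-3, 1)*(-4 - 4), 6) - 13 = -5*0 - 13 = 0 - 13 = -13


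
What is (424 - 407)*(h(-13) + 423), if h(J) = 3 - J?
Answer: 7463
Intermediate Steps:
(424 - 407)*(h(-13) + 423) = (424 - 407)*((3 - 1*(-13)) + 423) = 17*((3 + 13) + 423) = 17*(16 + 423) = 17*439 = 7463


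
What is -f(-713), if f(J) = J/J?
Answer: -1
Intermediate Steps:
f(J) = 1
-f(-713) = -1*1 = -1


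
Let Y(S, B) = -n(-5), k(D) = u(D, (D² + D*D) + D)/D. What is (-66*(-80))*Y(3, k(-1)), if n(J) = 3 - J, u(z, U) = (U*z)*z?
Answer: -42240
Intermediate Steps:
u(z, U) = U*z²
k(D) = D*(D + 2*D²) (k(D) = (((D² + D*D) + D)*D²)/D = (((D² + D²) + D)*D²)/D = ((2*D² + D)*D²)/D = ((D + 2*D²)*D²)/D = (D²*(D + 2*D²))/D = D*(D + 2*D²))
Y(S, B) = -8 (Y(S, B) = -(3 - 1*(-5)) = -(3 + 5) = -1*8 = -8)
(-66*(-80))*Y(3, k(-1)) = -66*(-80)*(-8) = 5280*(-8) = -42240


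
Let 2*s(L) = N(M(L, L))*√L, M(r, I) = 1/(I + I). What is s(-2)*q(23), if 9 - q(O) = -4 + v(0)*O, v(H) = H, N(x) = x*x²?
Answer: -13*I*√2/128 ≈ -0.14363*I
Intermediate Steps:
M(r, I) = 1/(2*I)
N(x) = x³
s(L) = 1/(16*L^(5/2)) (s(L) = ((1/(2*L))³*√L)/2 = ((1/(8*L³))*√L)/2 = (1/(8*L^(5/2)))/2 = 1/(16*L^(5/2)))
q(O) = 13 (q(O) = 9 - (-4 + 0*O) = 9 - (-4 + 0) = 9 - 1*(-4) = 9 + 4 = 13)
s(-2)*q(23) = (1/(16*(-2)^(5/2)))*13 = ((-I*√2/8)/16)*13 = -I*√2/128*13 = -13*I*√2/128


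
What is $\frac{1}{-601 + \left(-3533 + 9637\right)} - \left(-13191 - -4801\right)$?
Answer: $\frac{46170171}{5503} \approx 8390.0$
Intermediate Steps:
$\frac{1}{-601 + \left(-3533 + 9637\right)} - \left(-13191 - -4801\right) = \frac{1}{-601 + 6104} - \left(-13191 + 4801\right) = \frac{1}{5503} - -8390 = \frac{1}{5503} + 8390 = \frac{46170171}{5503}$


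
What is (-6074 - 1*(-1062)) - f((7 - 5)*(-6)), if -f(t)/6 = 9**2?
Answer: -4526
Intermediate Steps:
f(t) = -486 (f(t) = -6*9**2 = -6*81 = -486)
(-6074 - 1*(-1062)) - f((7 - 5)*(-6)) = (-6074 - 1*(-1062)) - 1*(-486) = (-6074 + 1062) + 486 = -5012 + 486 = -4526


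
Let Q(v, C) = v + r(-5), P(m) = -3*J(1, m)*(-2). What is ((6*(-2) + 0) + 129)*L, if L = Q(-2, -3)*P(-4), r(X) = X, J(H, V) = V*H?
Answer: 19656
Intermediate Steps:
J(H, V) = H*V
P(m) = 6*m (P(m) = -3*m*(-2) = 6*m)
Q(v, C) = -5 + v (Q(v, C) = v - 5 = -5 + v)
L = 168 (L = (-5 - 2)*(6*(-4)) = -7*(-24) = 168)
((6*(-2) + 0) + 129)*L = ((6*(-2) + 0) + 129)*168 = ((-12 + 0) + 129)*168 = (-12 + 129)*168 = 117*168 = 19656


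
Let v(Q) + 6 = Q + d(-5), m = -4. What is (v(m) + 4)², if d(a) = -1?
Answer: 49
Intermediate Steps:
v(Q) = -7 + Q (v(Q) = -6 + (Q - 1) = -6 + (-1 + Q) = -7 + Q)
(v(m) + 4)² = ((-7 - 4) + 4)² = (-11 + 4)² = (-7)² = 49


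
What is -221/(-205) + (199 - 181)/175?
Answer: 8473/7175 ≈ 1.1809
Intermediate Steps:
-221/(-205) + (199 - 181)/175 = -221*(-1/205) + 18*(1/175) = 221/205 + 18/175 = 8473/7175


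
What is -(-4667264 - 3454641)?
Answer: 8121905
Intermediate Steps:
-(-4667264 - 3454641) = -1*(-8121905) = 8121905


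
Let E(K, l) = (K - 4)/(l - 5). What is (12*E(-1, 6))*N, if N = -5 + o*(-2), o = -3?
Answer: -60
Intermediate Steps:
N = 1 (N = -5 - 3*(-2) = -5 + 6 = 1)
E(K, l) = (-4 + K)/(-5 + l)
(12*E(-1, 6))*N = (12*((-4 - 1)/(-5 + 6)))*1 = (12*(-5/1))*1 = (12*(1*(-5)))*1 = (12*(-5))*1 = -60*1 = -60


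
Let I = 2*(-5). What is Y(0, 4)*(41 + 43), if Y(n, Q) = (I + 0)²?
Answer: 8400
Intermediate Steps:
I = -10
Y(n, Q) = 100 (Y(n, Q) = (-10 + 0)² = (-10)² = 100)
Y(0, 4)*(41 + 43) = 100*(41 + 43) = 100*84 = 8400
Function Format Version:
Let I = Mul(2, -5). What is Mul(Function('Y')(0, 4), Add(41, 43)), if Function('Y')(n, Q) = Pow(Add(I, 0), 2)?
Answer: 8400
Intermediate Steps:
I = -10
Function('Y')(n, Q) = 100 (Function('Y')(n, Q) = Pow(Add(-10, 0), 2) = Pow(-10, 2) = 100)
Mul(Function('Y')(0, 4), Add(41, 43)) = Mul(100, Add(41, 43)) = Mul(100, 84) = 8400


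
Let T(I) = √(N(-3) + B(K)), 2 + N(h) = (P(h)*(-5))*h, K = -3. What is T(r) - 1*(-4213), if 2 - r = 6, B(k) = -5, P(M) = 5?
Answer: 4213 + 2*√17 ≈ 4221.3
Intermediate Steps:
r = -4 (r = 2 - 1*6 = 2 - 6 = -4)
N(h) = -2 - 25*h (N(h) = -2 + (5*(-5))*h = -2 - 25*h)
T(I) = 2*√17 (T(I) = √((-2 - 25*(-3)) - 5) = √((-2 + 75) - 5) = √(73 - 5) = √68 = 2*√17)
T(r) - 1*(-4213) = 2*√17 - 1*(-4213) = 2*√17 + 4213 = 4213 + 2*√17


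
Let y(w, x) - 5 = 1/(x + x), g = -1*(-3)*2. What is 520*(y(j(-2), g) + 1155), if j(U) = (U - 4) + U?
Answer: 1809730/3 ≈ 6.0324e+5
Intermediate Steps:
g = 6 (g = 3*2 = 6)
j(U) = -4 + 2*U (j(U) = (-4 + U) + U = -4 + 2*U)
y(w, x) = 5 + 1/(2*x) (y(w, x) = 5 + 1/(x + x) = 5 + 1/(2*x))
520*(y(j(-2), g) + 1155) = 520*((5 + (½)/6) + 1155) = 520*((5 + (½)*(⅙)) + 1155) = 520*((5 + 1/12) + 1155) = 520*(61/12 + 1155) = 520*(13921/12) = 1809730/3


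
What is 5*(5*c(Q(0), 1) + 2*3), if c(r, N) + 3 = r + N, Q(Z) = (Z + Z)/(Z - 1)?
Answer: -20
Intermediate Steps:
Q(Z) = 2*Z/(-1 + Z) (Q(Z) = (2*Z)/(-1 + Z) = 2*Z/(-1 + Z))
c(r, N) = -3 + N + r (c(r, N) = -3 + (r + N) = -3 + (N + r) = -3 + N + r)
5*(5*c(Q(0), 1) + 2*3) = 5*(5*(-3 + 1 + 2*0/(-1 + 0)) + 2*3) = 5*(5*(-3 + 1 + 2*0/(-1)) + 6) = 5*(5*(-3 + 1 + 2*0*(-1)) + 6) = 5*(5*(-3 + 1 + 0) + 6) = 5*(5*(-2) + 6) = 5*(-10 + 6) = 5*(-4) = -20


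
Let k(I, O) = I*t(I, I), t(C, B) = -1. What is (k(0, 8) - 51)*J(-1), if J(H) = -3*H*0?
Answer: 0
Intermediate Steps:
J(H) = 0
k(I, O) = -I (k(I, O) = I*(-1) = -I)
(k(0, 8) - 51)*J(-1) = (-1*0 - 51)*0 = (0 - 51)*0 = -51*0 = 0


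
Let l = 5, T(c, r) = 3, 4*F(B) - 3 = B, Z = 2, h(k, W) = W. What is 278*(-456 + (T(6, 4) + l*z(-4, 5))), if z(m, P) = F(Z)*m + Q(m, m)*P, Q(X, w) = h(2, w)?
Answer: -160684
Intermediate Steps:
Q(X, w) = w
F(B) = ¾ + B/4
z(m, P) = 5*m/4 + P*m (z(m, P) = (¾ + (¼)*2)*m + m*P = (¾ + ½)*m + P*m = 5*m/4 + P*m)
278*(-456 + (T(6, 4) + l*z(-4, 5))) = 278*(-456 + (3 + 5*((¼)*(-4)*(5 + 4*5)))) = 278*(-456 + (3 + 5*((¼)*(-4)*(5 + 20)))) = 278*(-456 + (3 + 5*((¼)*(-4)*25))) = 278*(-456 + (3 + 5*(-25))) = 278*(-456 + (3 - 125)) = 278*(-456 - 122) = 278*(-578) = -160684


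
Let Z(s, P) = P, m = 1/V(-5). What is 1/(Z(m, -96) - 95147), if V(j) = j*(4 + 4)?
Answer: -1/95243 ≈ -1.0499e-5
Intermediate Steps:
V(j) = 8*j (V(j) = j*8 = 8*j)
m = -1/40 (m = 1/(8*(-5)) = 1/(-40) = -1/40 ≈ -0.025000)
1/(Z(m, -96) - 95147) = 1/(-96 - 95147) = 1/(-95243) = -1/95243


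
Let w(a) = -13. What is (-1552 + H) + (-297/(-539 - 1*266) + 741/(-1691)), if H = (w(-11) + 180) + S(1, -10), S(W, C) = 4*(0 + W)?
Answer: -98946707/71645 ≈ -1381.1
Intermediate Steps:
S(W, C) = 4*W
H = 171 (H = (-13 + 180) + 4*1 = 167 + 4 = 171)
(-1552 + H) + (-297/(-539 - 1*266) + 741/(-1691)) = (-1552 + 171) + (-297/(-539 - 1*266) + 741/(-1691)) = -1381 + (-297/(-539 - 266) + 741*(-1/1691)) = -1381 + (-297/(-805) - 39/89) = -1381 + (-297*(-1/805) - 39/89) = -1381 + (297/805 - 39/89) = -1381 - 4962/71645 = -98946707/71645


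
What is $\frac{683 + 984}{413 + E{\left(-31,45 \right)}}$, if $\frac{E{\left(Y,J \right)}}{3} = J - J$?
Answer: $\frac{1667}{413} \approx 4.0363$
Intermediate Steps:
$E{\left(Y,J \right)} = 0$ ($E{\left(Y,J \right)} = 3 \left(J - J\right) = 3 \cdot 0 = 0$)
$\frac{683 + 984}{413 + E{\left(-31,45 \right)}} = \frac{683 + 984}{413 + 0} = \frac{1667}{413}$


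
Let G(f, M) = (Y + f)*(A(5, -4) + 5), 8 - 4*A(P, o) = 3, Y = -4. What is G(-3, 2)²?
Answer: 30625/16 ≈ 1914.1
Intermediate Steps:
A(P, o) = 5/4 (A(P, o) = 2 - ¼*3 = 2 - ¾ = 5/4)
G(f, M) = -25 + 25*f/4 (G(f, M) = (-4 + f)*(5/4 + 5) = (-4 + f)*(25/4) = -25 + 25*f/4)
G(-3, 2)² = (-25 + (25/4)*(-3))² = (-25 - 75/4)² = (-175/4)² = 30625/16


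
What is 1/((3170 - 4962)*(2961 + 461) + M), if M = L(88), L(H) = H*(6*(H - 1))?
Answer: -1/6086288 ≈ -1.6430e-7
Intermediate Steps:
L(H) = H*(-6 + 6*H) (L(H) = H*(6*(-1 + H)) = H*(-6 + 6*H))
M = 45936 (M = 6*88*(-1 + 88) = 6*88*87 = 45936)
1/((3170 - 4962)*(2961 + 461) + M) = 1/((3170 - 4962)*(2961 + 461) + 45936) = 1/(-1792*3422 + 45936) = 1/(-6132224 + 45936) = 1/(-6086288) = -1/6086288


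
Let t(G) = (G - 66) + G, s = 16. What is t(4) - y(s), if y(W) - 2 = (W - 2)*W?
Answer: -284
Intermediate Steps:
t(G) = -66 + 2*G (t(G) = (-66 + G) + G = -66 + 2*G)
y(W) = 2 + W*(-2 + W) (y(W) = 2 + (W - 2)*W = 2 + (-2 + W)*W = 2 + W*(-2 + W))
t(4) - y(s) = (-66 + 2*4) - (2 + 16² - 2*16) = (-66 + 8) - (2 + 256 - 32) = -58 - 1*226 = -58 - 226 = -284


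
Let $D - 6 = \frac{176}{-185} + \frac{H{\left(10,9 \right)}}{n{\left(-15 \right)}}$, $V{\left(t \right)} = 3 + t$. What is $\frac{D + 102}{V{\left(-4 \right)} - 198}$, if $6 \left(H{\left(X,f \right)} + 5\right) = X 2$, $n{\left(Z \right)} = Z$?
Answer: $- \frac{178421}{331335} \approx -0.53849$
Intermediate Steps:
$H{\left(X,f \right)} = -5 + \frac{X}{3}$ ($H{\left(X,f \right)} = -5 + \frac{X 2}{6} = -5 + \frac{2 X}{6} = -5 + \frac{X}{3}$)
$D = \frac{8591}{1665}$ ($D = 6 + \left(\frac{176}{-185} + \frac{-5 + \frac{1}{3} \cdot 10}{-15}\right) = 6 + \left(176 \left(- \frac{1}{185}\right) + \left(-5 + \frac{10}{3}\right) \left(- \frac{1}{15}\right)\right) = 6 - \frac{1399}{1665} = \frac{8591}{1665} \approx 5.1598$)
$\frac{D + 102}{V{\left(-4 \right)} - 198} = \frac{\frac{8591}{1665} + 102}{\left(3 - 4\right) - 198} = \frac{178421}{1665 \left(-1 - 198\right)} = \frac{178421}{1665 \left(-199\right)} = \frac{178421}{1665} \left(- \frac{1}{199}\right) = - \frac{178421}{331335}$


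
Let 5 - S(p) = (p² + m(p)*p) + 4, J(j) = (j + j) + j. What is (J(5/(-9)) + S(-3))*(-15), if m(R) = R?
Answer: 280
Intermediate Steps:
J(j) = 3*j (J(j) = 2*j + j = 3*j)
S(p) = 1 - 2*p² (S(p) = 5 - ((p² + p*p) + 4) = 5 - ((p² + p²) + 4) = 5 - (2*p² + 4) = 5 - (4 + 2*p²) = 5 + (-4 - 2*p²) = 1 - 2*p²)
(J(5/(-9)) + S(-3))*(-15) = (3*(5/(-9)) + (1 - 2*(-3)²))*(-15) = (3*(5*(-⅑)) + (1 - 2*9))*(-15) = (3*(-5/9) + (1 - 18))*(-15) = (-5/3 - 17)*(-15) = -56/3*(-15) = 280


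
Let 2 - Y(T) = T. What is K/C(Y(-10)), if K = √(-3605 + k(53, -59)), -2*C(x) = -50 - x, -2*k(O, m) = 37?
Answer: I*√14494/62 ≈ 1.9418*I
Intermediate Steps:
Y(T) = 2 - T
k(O, m) = -37/2 (k(O, m) = -½*37 = -37/2)
C(x) = 25 + x/2 (C(x) = -(-50 - x)/2 = 25 + x/2)
K = I*√14494/2 (K = √(-3605 - 37/2) = √(-7247/2) = I*√14494/2 ≈ 60.195*I)
K/C(Y(-10)) = (I*√14494/2)/(25 + (2 - 1*(-10))/2) = (I*√14494/2)/(25 + (2 + 10)/2) = (I*√14494/2)/(25 + (½)*12) = (I*√14494/2)/(25 + 6) = (I*√14494/2)/31 = (I*√14494/2)*(1/31) = I*√14494/62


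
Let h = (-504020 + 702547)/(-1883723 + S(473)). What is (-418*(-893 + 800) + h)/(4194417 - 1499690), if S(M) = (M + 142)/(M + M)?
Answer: 69273332401240/4802007133018361 ≈ 0.014426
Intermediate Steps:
S(M) = (142 + M)/(2*M) (S(M) = (142 + M)/((2*M)) = (142 + M)*(1/(2*M)) = (142 + M)/(2*M))
h = -187806542/1782001343 (h = (-504020 + 702547)/(-1883723 + (½)*(142 + 473)/473) = 198527/(-1883723 + (½)*(1/473)*615) = 198527/(-1883723 + 615/946) = 198527/(-1782001343/946) = 198527*(-946/1782001343) = -187806542/1782001343 ≈ -0.10539)
(-418*(-893 + 800) + h)/(4194417 - 1499690) = (-418*(-893 + 800) - 187806542/1782001343)/(4194417 - 1499690) = (-418*(-93) - 187806542/1782001343)/2694727 = (38874 - 187806542/1782001343)*(1/2694727) = (69273332401240/1782001343)*(1/2694727) = 69273332401240/4802007133018361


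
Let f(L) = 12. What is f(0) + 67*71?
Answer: 4769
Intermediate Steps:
f(0) + 67*71 = 12 + 67*71 = 12 + 4757 = 4769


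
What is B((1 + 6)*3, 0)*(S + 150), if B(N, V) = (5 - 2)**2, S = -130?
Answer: 180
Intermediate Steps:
B(N, V) = 9 (B(N, V) = 3**2 = 9)
B((1 + 6)*3, 0)*(S + 150) = 9*(-130 + 150) = 9*20 = 180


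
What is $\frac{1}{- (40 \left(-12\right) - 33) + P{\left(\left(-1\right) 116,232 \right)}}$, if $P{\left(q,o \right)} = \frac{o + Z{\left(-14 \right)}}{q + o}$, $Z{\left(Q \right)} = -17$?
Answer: $\frac{116}{59723} \approx 0.0019423$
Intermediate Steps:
$P{\left(q,o \right)} = \frac{-17 + o}{o + q}$ ($P{\left(q,o \right)} = \frac{o - 17}{q + o} = \frac{-17 + o}{o + q}$)
$\frac{1}{- (40 \left(-12\right) - 33) + P{\left(\left(-1\right) 116,232 \right)}} = \frac{1}{- (40 \left(-12\right) - 33) + \frac{-17 + 232}{232 - 116}} = \frac{1}{- (-480 - 33) + \frac{1}{232 - 116} \cdot 215} = \frac{1}{\left(-1\right) \left(-513\right) + \frac{1}{116} \cdot 215} = \frac{1}{513 + \frac{1}{116} \cdot 215} = \frac{1}{513 + \frac{215}{116}} = \frac{1}{\frac{59723}{116}} = \frac{116}{59723}$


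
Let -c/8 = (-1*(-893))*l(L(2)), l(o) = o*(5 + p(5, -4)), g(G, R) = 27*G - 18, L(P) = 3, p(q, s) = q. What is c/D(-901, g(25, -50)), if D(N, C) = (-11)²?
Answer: -214320/121 ≈ -1771.2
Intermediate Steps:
g(G, R) = -18 + 27*G
l(o) = 10*o (l(o) = o*(5 + 5) = o*10 = 10*o)
D(N, C) = 121
c = -214320 (c = -8*(-1*(-893))*10*3 = -7144*30 = -8*26790 = -214320)
c/D(-901, g(25, -50)) = -214320/121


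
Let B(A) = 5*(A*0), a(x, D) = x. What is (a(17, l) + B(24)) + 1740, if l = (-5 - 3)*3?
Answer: 1757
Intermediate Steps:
l = -24 (l = -8*3 = -24)
B(A) = 0 (B(A) = 5*0 = 0)
(a(17, l) + B(24)) + 1740 = (17 + 0) + 1740 = 17 + 1740 = 1757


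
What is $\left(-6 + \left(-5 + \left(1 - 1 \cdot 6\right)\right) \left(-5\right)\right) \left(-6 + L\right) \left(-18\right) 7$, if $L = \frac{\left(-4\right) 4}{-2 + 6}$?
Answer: $55440$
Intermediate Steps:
$L = -4$ ($L = - \frac{16}{4} = \left(-16\right) \frac{1}{4} = -4$)
$\left(-6 + \left(-5 + \left(1 - 1 \cdot 6\right)\right) \left(-5\right)\right) \left(-6 + L\right) \left(-18\right) 7 = \left(-6 + \left(-5 + \left(1 - 1 \cdot 6\right)\right) \left(-5\right)\right) \left(-6 - 4\right) \left(-18\right) 7 = \left(-6 + \left(-5 + \left(1 - 6\right)\right) \left(-5\right)\right) \left(-10\right) \left(-18\right) 7 = \left(-6 + \left(-5 - 5\right) \left(-5\right)\right) \left(-10\right) \left(-18\right) 7 = \left(-6 - -50\right) \left(-10\right) \left(-18\right) 7 = \left(-6 + 50\right) \left(-10\right) \left(-18\right) 7 = 44 \left(-10\right) \left(-18\right) 7 = \left(-440\right) \left(-18\right) 7 = 7920 \cdot 7 = 55440$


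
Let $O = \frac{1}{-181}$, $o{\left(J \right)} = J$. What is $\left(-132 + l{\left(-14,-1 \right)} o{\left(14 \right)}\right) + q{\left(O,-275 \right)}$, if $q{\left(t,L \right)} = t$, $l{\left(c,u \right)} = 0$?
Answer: $- \frac{23893}{181} \approx -132.01$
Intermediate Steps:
$O = - \frac{1}{181} \approx -0.0055249$
$\left(-132 + l{\left(-14,-1 \right)} o{\left(14 \right)}\right) + q{\left(O,-275 \right)} = \left(-132 + 0 \cdot 14\right) - \frac{1}{181} = \left(-132 + 0\right) - \frac{1}{181} = -132 - \frac{1}{181} = - \frac{23893}{181}$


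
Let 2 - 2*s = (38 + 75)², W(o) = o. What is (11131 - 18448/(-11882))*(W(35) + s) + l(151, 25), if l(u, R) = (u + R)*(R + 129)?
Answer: -839438421287/11882 ≈ -7.0648e+7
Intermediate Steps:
l(u, R) = (129 + R)*(R + u) (l(u, R) = (R + u)*(129 + R) = (129 + R)*(R + u))
s = -12767/2 (s = 1 - (38 + 75)²/2 = 1 - ½*113² = 1 - ½*12769 = 1 - 12769/2 = -12767/2 ≈ -6383.5)
(11131 - 18448/(-11882))*(W(35) + s) + l(151, 25) = (11131 - 18448/(-11882))*(35 - 12767/2) + (25² + 129*25 + 129*151 + 25*151) = (11131 - 18448*(-1/11882))*(-12697/2) + (625 + 3225 + 19479 + 3775) = (11131 + 9224/5941)*(-12697/2) + 27104 = (66138495/5941)*(-12697/2) + 27104 = -839760471015/11882 + 27104 = -839438421287/11882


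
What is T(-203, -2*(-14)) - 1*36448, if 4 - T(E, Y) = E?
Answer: -36241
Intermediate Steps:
T(E, Y) = 4 - E
T(-203, -2*(-14)) - 1*36448 = (4 - 1*(-203)) - 1*36448 = (4 + 203) - 36448 = 207 - 36448 = -36241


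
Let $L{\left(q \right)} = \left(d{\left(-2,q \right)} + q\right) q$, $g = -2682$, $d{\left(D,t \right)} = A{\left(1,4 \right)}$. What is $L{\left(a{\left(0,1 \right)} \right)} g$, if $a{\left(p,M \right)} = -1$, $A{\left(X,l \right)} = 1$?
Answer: $0$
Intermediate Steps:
$d{\left(D,t \right)} = 1$
$L{\left(q \right)} = q \left(1 + q\right)$ ($L{\left(q \right)} = \left(1 + q\right) q = q \left(1 + q\right)$)
$L{\left(a{\left(0,1 \right)} \right)} g = - (1 - 1) \left(-2682\right) = \left(-1\right) 0 \left(-2682\right) = 0 \left(-2682\right) = 0$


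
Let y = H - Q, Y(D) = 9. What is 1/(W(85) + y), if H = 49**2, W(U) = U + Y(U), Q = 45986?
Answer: -1/43491 ≈ -2.2993e-5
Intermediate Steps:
W(U) = 9 + U (W(U) = U + 9 = 9 + U)
H = 2401
y = -43585 (y = 2401 - 1*45986 = 2401 - 45986 = -43585)
1/(W(85) + y) = 1/((9 + 85) - 43585) = 1/(94 - 43585) = 1/(-43491) = -1/43491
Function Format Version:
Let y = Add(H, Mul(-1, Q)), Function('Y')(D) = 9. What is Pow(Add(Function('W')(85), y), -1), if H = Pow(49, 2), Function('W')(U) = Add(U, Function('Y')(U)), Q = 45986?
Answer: Rational(-1, 43491) ≈ -2.2993e-5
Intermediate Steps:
Function('W')(U) = Add(9, U) (Function('W')(U) = Add(U, 9) = Add(9, U))
H = 2401
y = -43585 (y = Add(2401, Mul(-1, 45986)) = Add(2401, -45986) = -43585)
Pow(Add(Function('W')(85), y), -1) = Pow(Add(Add(9, 85), -43585), -1) = Pow(Add(94, -43585), -1) = Pow(-43491, -1) = Rational(-1, 43491)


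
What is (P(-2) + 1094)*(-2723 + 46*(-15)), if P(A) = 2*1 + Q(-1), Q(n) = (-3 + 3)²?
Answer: -3740648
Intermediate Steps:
Q(n) = 0 (Q(n) = 0² = 0)
P(A) = 2 (P(A) = 2*1 + 0 = 2 + 0 = 2)
(P(-2) + 1094)*(-2723 + 46*(-15)) = (2 + 1094)*(-2723 + 46*(-15)) = 1096*(-2723 - 690) = 1096*(-3413) = -3740648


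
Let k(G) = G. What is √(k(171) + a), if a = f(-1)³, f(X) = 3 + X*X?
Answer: √235 ≈ 15.330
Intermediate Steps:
f(X) = 3 + X²
a = 64 (a = (3 + (-1)²)³ = (3 + 1)³ = 4³ = 64)
√(k(171) + a) = √(171 + 64) = √235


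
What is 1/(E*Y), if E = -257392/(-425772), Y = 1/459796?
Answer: 12235516407/16087 ≈ 7.6058e+5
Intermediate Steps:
Y = 1/459796 ≈ 2.1749e-6
E = 64348/106443 (E = -257392*(-1/425772) = 64348/106443 ≈ 0.60453)
1/(E*Y) = 1/((64348/106443)*(1/459796)) = (106443/64348)*459796 = 12235516407/16087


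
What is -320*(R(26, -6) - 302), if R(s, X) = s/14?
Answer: 672320/7 ≈ 96046.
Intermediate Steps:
R(s, X) = s/14 (R(s, X) = s*(1/14) = s/14)
-320*(R(26, -6) - 302) = -320*((1/14)*26 - 302) = -320*(13/7 - 302) = -320*(-2101/7) = 672320/7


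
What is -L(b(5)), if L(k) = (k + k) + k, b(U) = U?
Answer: -15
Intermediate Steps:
L(k) = 3*k (L(k) = 2*k + k = 3*k)
-L(b(5)) = -3*5 = -1*15 = -15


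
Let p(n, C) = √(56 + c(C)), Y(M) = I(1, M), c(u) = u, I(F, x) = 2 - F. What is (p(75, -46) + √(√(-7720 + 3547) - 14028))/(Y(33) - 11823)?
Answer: -√10/11822 - √(-14028 + I*√4173)/11822 ≈ -0.00029056 - 0.010019*I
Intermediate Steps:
Y(M) = 1 (Y(M) = 2 - 1*1 = 2 - 1 = 1)
p(n, C) = √(56 + C)
(p(75, -46) + √(√(-7720 + 3547) - 14028))/(Y(33) - 11823) = (√(56 - 46) + √(√(-7720 + 3547) - 14028))/(1 - 11823) = (√10 + √(√(-4173) - 14028))/(-11822) = (√10 + √(I*√4173 - 14028))*(-1/11822) = (√10 + √(-14028 + I*√4173))*(-1/11822) = -√10/11822 - √(-14028 + I*√4173)/11822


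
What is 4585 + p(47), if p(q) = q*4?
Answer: 4773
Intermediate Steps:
p(q) = 4*q
4585 + p(47) = 4585 + 4*47 = 4585 + 188 = 4773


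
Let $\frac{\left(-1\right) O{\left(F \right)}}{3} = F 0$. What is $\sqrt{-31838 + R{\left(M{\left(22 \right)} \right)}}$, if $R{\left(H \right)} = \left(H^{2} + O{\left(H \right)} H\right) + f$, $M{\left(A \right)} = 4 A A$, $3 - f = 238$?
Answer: $\sqrt{3716023} \approx 1927.7$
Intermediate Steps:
$O{\left(F \right)} = 0$ ($O{\left(F \right)} = - 3 F 0 = \left(-3\right) 0 = 0$)
$f = -235$ ($f = 3 - 238 = -235$)
$M{\left(A \right)} = 4 A^{2}$
$R{\left(H \right)} = -235 + H^{2}$ ($R{\left(H \right)} = \left(H^{2} + 0 H\right) - 235 = \left(H^{2} + 0\right) - 235 = H^{2} - 235 = -235 + H^{2}$)
$\sqrt{-31838 + R{\left(M{\left(22 \right)} \right)}} = \sqrt{-31838 - \left(235 - \left(4 \cdot 22^{2}\right)^{2}\right)} = \sqrt{-31838 - \left(235 - \left(4 \cdot 484\right)^{2}\right)} = \sqrt{-31838 - \left(235 - 1936^{2}\right)} = \sqrt{-31838 + \left(-235 + 3748096\right)} = \sqrt{-31838 + 3747861} = \sqrt{3716023}$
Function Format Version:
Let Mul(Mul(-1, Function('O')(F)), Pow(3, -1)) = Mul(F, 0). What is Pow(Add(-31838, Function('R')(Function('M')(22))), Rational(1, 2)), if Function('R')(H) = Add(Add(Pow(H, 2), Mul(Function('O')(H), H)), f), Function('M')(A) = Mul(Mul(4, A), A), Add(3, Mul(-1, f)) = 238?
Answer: Pow(3716023, Rational(1, 2)) ≈ 1927.7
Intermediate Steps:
Function('O')(F) = 0 (Function('O')(F) = Mul(-3, Mul(F, 0)) = Mul(-3, 0) = 0)
f = -235 (f = Add(3, Mul(-1, 238)) = Add(3, -238) = -235)
Function('M')(A) = Mul(4, Pow(A, 2))
Function('R')(H) = Add(-235, Pow(H, 2)) (Function('R')(H) = Add(Add(Pow(H, 2), Mul(0, H)), -235) = Add(Add(Pow(H, 2), 0), -235) = Add(Pow(H, 2), -235) = Add(-235, Pow(H, 2)))
Pow(Add(-31838, Function('R')(Function('M')(22))), Rational(1, 2)) = Pow(Add(-31838, Add(-235, Pow(Mul(4, Pow(22, 2)), 2))), Rational(1, 2)) = Pow(Add(-31838, Add(-235, Pow(Mul(4, 484), 2))), Rational(1, 2)) = Pow(Add(-31838, Add(-235, Pow(1936, 2))), Rational(1, 2)) = Pow(Add(-31838, Add(-235, 3748096)), Rational(1, 2)) = Pow(Add(-31838, 3747861), Rational(1, 2)) = Pow(3716023, Rational(1, 2))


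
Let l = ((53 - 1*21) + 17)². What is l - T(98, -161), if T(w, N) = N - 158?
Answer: 2720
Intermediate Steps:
T(w, N) = -158 + N
l = 2401 (l = ((53 - 21) + 17)² = (32 + 17)² = 49² = 2401)
l - T(98, -161) = 2401 - (-158 - 161) = 2401 - 1*(-319) = 2401 + 319 = 2720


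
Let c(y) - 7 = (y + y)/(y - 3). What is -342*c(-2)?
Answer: -13338/5 ≈ -2667.6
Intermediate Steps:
c(y) = 7 + 2*y/(-3 + y) (c(y) = 7 + (y + y)/(y - 3) = 7 + (2*y)/(-3 + y) = 7 + 2*y/(-3 + y))
-342*c(-2) = -1026*(-7 + 3*(-2))/(-3 - 2) = -1026*(-7 - 6)/(-5) = -1026*(-1)*(-13)/5 = -342*39/5 = -13338/5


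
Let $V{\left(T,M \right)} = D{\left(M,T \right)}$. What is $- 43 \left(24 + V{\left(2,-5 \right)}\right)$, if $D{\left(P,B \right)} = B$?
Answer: $-1118$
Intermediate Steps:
$V{\left(T,M \right)} = T$
$- 43 \left(24 + V{\left(2,-5 \right)}\right) = - 43 \left(24 + 2\right) = \left(-43\right) 26 = -1118$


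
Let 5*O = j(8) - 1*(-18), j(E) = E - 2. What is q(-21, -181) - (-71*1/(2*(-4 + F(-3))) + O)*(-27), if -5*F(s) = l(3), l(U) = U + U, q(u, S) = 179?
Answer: 128161/260 ≈ 492.93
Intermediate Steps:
j(E) = -2 + E
O = 24/5 (O = ((-2 + 8) - 1*(-18))/5 = (6 + 18)/5 = (1/5)*24 = 24/5 ≈ 4.8000)
l(U) = 2*U
F(s) = -6/5 (F(s) = -2*3/5 = -1/5*6 = -6/5)
q(-21, -181) - (-71*1/(2*(-4 + F(-3))) + O)*(-27) = 179 - (-71*1/(2*(-4 - 6/5)) + 24/5)*(-27) = 179 - (-71/(2*(-26/5)) + 24/5)*(-27) = 179 - (-71/(-52/5) + 24/5)*(-27) = 179 - (-71*(-5/52) + 24/5)*(-27) = 179 - (355/52 + 24/5)*(-27) = 179 - 3023*(-27)/260 = 179 - 1*(-81621/260) = 179 + 81621/260 = 128161/260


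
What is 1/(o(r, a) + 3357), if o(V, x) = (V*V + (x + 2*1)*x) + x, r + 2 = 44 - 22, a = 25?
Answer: 1/4457 ≈ 0.00022437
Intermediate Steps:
r = 20 (r = -2 + (44 - 22) = -2 + 22 = 20)
o(V, x) = x + V² + x*(2 + x) (o(V, x) = (V² + (x + 2)*x) + x = (V² + (2 + x)*x) + x = (V² + x*(2 + x)) + x = x + V² + x*(2 + x))
1/(o(r, a) + 3357) = 1/((20² + 25² + 3*25) + 3357) = 1/((400 + 625 + 75) + 3357) = 1/(1100 + 3357) = 1/4457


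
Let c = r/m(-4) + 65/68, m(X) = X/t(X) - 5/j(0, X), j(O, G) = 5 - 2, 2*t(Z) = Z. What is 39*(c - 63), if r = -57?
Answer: -618033/68 ≈ -9088.7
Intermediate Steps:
t(Z) = Z/2
j(O, G) = 3
m(X) = ⅓ (m(X) = X/((X/2)) - 5/3 = X*(2/X) - 5*⅓ = 2 - 5/3 = ⅓)
c = -11563/68 (c = -57/⅓ + 65/68 = -57*3 + 65*(1/68) = -171 + 65/68 = -11563/68 ≈ -170.04)
39*(c - 63) = 39*(-11563/68 - 63) = 39*(-15847/68) = -618033/68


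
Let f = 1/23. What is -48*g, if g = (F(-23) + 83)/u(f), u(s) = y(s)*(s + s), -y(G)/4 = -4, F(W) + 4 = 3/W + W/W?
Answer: -5511/2 ≈ -2755.5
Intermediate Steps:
F(W) = -3 + 3/W (F(W) = -4 + (3/W + W/W) = -4 + (3/W + 1) = -4 + (1 + 3/W) = -3 + 3/W)
y(G) = 16 (y(G) = -4*(-4) = 16)
f = 1/23 ≈ 0.043478
u(s) = 32*s (u(s) = 16*(s + s) = 16*(2*s) = 32*s)
g = 1837/32 (g = ((-3 + 3/(-23)) + 83)/((32*(1/23))) = ((-3 + 3*(-1/23)) + 83)/(32/23) = ((-3 - 3/23) + 83)*(23/32) = (-72/23 + 83)*(23/32) = (1837/23)*(23/32) = 1837/32 ≈ 57.406)
-48*g = -48*1837/32 = -5511/2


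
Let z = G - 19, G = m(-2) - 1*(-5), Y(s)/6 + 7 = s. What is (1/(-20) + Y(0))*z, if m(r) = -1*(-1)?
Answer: 10933/20 ≈ 546.65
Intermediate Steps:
Y(s) = -42 + 6*s
m(r) = 1
G = 6 (G = 1 - 1*(-5) = 1 + 5 = 6)
z = -13 (z = 6 - 19 = -13)
(1/(-20) + Y(0))*z = (1/(-20) + (-42 + 6*0))*(-13) = (-1/20 + (-42 + 0))*(-13) = (-1/20 - 42)*(-13) = -841/20*(-13) = 10933/20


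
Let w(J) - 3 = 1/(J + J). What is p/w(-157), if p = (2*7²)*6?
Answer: 184632/941 ≈ 196.21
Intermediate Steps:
w(J) = 3 + 1/(2*J) (w(J) = 3 + 1/(J + J) = 3 + 1/(2*J))
p = 588 (p = (2*49)*6 = 98*6 = 588)
p/w(-157) = 588/(3 + (½)/(-157)) = 588/(3 + (½)*(-1/157)) = 588/(3 - 1/314) = 588/(941/314) = 588*(314/941) = 184632/941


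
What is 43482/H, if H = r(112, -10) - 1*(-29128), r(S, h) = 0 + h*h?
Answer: 21741/14614 ≈ 1.4877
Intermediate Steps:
r(S, h) = h² (r(S, h) = 0 + h² = h²)
H = 29228 (H = (-10)² - 1*(-29128) = 100 + 29128 = 29228)
43482/H = 43482/29228 = 43482*(1/29228) = 21741/14614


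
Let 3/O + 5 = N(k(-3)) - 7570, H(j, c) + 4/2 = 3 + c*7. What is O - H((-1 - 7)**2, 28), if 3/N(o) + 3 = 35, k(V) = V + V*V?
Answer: -15917435/80799 ≈ -197.00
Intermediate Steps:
k(V) = V + V**2
H(j, c) = 1 + 7*c (H(j, c) = -2 + (3 + c*7) = -2 + (3 + 7*c) = 1 + 7*c)
N(o) = 3/32 (N(o) = 3/(-3 + 35) = 3/32)
O = -32/80799 (O = 3/(-5 + (3/32 - 7570)) = 3/(-5 - 242237/32) = 3/(-242397/32) = 3*(-32/242397) = -32/80799 ≈ -0.00039604)
O - H((-1 - 7)**2, 28) = -32/80799 - (1 + 7*28) = -32/80799 - (1 + 196) = -32/80799 - 1*197 = -32/80799 - 197 = -15917435/80799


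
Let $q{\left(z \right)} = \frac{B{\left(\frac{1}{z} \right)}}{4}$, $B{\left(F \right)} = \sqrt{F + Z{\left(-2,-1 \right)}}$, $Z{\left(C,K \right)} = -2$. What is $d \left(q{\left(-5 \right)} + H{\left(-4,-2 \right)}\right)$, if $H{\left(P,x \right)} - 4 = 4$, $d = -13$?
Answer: $-104 - \frac{13 i \sqrt{55}}{20} \approx -104.0 - 4.8205 i$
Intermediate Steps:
$H{\left(P,x \right)} = 8$ ($H{\left(P,x \right)} = 4 + 4 = 8$)
$B{\left(F \right)} = \sqrt{-2 + F}$ ($B{\left(F \right)} = \sqrt{F - 2} = \sqrt{-2 + F}$)
$q{\left(z \right)} = \frac{\sqrt{-2 + \frac{1}{z}}}{4}$
$d \left(q{\left(-5 \right)} + H{\left(-4,-2 \right)}\right) = - 13 \left(\frac{\sqrt{-2 + \frac{1}{-5}}}{4} + 8\right) = - 13 \left(\frac{\sqrt{-2 - \frac{1}{5}}}{4} + 8\right) = - 13 \left(\frac{\sqrt{- \frac{11}{5}}}{4} + 8\right) = - 13 \left(\frac{\frac{1}{5} i \sqrt{55}}{4} + 8\right) = - 13 \left(\frac{i \sqrt{55}}{20} + 8\right) = - 13 \left(8 + \frac{i \sqrt{55}}{20}\right) = -104 - \frac{13 i \sqrt{55}}{20}$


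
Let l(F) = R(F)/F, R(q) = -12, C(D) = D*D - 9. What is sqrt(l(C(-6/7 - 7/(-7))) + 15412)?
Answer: sqrt(186501370)/110 ≈ 124.15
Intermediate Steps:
C(D) = -9 + D**2 (C(D) = D**2 - 9 = -9 + D**2)
l(F) = -12/F
sqrt(l(C(-6/7 - 7/(-7))) + 15412) = sqrt(-12/(-9 + (-6/7 - 7/(-7))**2) + 15412) = sqrt(-12/(-9 + (-6*1/7 - 7*(-1/7))**2) + 15412) = sqrt(-12/(-9 + (-6/7 + 1)**2) + 15412) = sqrt(-12/(-9 + (1/7)**2) + 15412) = sqrt(-12/(-9 + 1/49) + 15412) = sqrt(-12/(-440/49) + 15412) = sqrt(-12*(-49/440) + 15412) = sqrt(147/110 + 15412) = sqrt(1695467/110) = sqrt(186501370)/110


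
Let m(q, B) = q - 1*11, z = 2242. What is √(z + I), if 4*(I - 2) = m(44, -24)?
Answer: 3*√1001/2 ≈ 47.458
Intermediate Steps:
m(q, B) = -11 + q (m(q, B) = q - 11 = -11 + q)
I = 41/4 (I = 2 + (-11 + 44)/4 = 2 + (¼)*33 = 2 + 33/4 = 41/4 ≈ 10.250)
√(z + I) = √(2242 + 41/4) = √(9009/4) = 3*√1001/2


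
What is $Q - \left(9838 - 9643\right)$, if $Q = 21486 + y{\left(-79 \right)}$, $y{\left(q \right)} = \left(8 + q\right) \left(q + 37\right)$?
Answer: $24273$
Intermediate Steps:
$y{\left(q \right)} = \left(8 + q\right) \left(37 + q\right)$
$Q = 24468$ ($Q = 21486 + \left(296 + \left(-79\right)^{2} + 45 \left(-79\right)\right) = 21486 + \left(296 + 6241 - 3555\right) = 21486 + 2982 = 24468$)
$Q - \left(9838 - 9643\right) = 24468 - \left(9838 - 9643\right) = 24468 - 195 = 24273$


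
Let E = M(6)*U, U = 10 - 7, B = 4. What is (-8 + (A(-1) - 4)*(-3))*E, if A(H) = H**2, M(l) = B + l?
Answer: 30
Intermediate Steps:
M(l) = 4 + l
U = 3
E = 30 (E = (4 + 6)*3 = 10*3 = 30)
(-8 + (A(-1) - 4)*(-3))*E = (-8 + ((-1)**2 - 4)*(-3))*30 = (-8 + (1 - 4)*(-3))*30 = (-8 - 3*(-3))*30 = (-8 + 9)*30 = 1*30 = 30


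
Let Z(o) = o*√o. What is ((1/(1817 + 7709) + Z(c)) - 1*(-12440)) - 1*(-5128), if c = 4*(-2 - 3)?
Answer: 167352769/9526 - 40*I*√5 ≈ 17568.0 - 89.443*I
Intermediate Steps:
c = -20 (c = 4*(-5) = -20)
Z(o) = o^(3/2)
((1/(1817 + 7709) + Z(c)) - 1*(-12440)) - 1*(-5128) = ((1/(1817 + 7709) + (-20)^(3/2)) - 1*(-12440)) - 1*(-5128) = ((1/9526 - 40*I*√5) + 12440) + 5128 = (118503441/9526 - 40*I*√5) + 5128 = 167352769/9526 - 40*I*√5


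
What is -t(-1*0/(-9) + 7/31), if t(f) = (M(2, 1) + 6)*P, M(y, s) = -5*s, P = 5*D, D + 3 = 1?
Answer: 10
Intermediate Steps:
D = -2 (D = -3 + 1 = -2)
P = -10 (P = 5*(-2) = -10)
t(f) = -10 (t(f) = (-5*1 + 6)*(-10) = (-5 + 6)*(-10) = 1*(-10) = -10)
-t(-1*0/(-9) + 7/31) = -1*(-10) = 10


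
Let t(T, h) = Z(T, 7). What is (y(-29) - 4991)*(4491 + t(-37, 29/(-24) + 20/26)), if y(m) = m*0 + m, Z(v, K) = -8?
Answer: -22504660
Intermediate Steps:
t(T, h) = -8
y(m) = m (y(m) = 0 + m = m)
(y(-29) - 4991)*(4491 + t(-37, 29/(-24) + 20/26)) = (-29 - 4991)*(4491 - 8) = -5020*4483 = -22504660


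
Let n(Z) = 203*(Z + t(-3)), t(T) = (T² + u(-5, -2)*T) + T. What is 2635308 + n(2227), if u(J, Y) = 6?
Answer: 3084953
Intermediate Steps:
t(T) = T² + 7*T (t(T) = (T² + 6*T) + T = T² + 7*T)
n(Z) = -2436 + 203*Z (n(Z) = 203*(Z - 3*(7 - 3)) = 203*(Z - 3*4) = 203*(Z - 12) = 203*(-12 + Z) = -2436 + 203*Z)
2635308 + n(2227) = 2635308 + (-2436 + 203*2227) = 2635308 + (-2436 + 452081) = 2635308 + 449645 = 3084953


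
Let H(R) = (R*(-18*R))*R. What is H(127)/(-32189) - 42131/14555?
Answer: 535299707411/468510895 ≈ 1142.6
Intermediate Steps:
H(R) = -18*R³ (H(R) = (-18*R²)*R = -18*R³)
H(127)/(-32189) - 42131/14555 = -18*127³/(-32189) - 42131/14555 = -18*2048383*(-1/32189) - 42131*1/14555 = -36870894*(-1/32189) - 42131/14555 = 36870894/32189 - 42131/14555 = 535299707411/468510895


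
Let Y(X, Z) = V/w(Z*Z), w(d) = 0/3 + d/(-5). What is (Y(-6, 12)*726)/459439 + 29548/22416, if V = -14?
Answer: 1697926819/1287348078 ≈ 1.3189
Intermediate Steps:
w(d) = -d/5 (w(d) = 0*(⅓) + d*(-⅕) = 0 - d/5 = -d/5)
Y(X, Z) = 70/Z² (Y(X, Z) = -14*(-5/Z²) = -(-70)/Z² = 70/Z²)
(Y(-6, 12)*726)/459439 + 29548/22416 = ((70/12²)*726)/459439 + 29548/22416 = ((70*(1/144))*726)*(1/459439) + 29548*(1/22416) = ((35/72)*726)*(1/459439) + 7387/5604 = (4235/12)*(1/459439) + 7387/5604 = 4235/5513268 + 7387/5604 = 1697926819/1287348078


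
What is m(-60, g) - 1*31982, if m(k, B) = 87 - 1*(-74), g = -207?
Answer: -31821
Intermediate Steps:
m(k, B) = 161 (m(k, B) = 87 + 74 = 161)
m(-60, g) - 1*31982 = 161 - 1*31982 = 161 - 31982 = -31821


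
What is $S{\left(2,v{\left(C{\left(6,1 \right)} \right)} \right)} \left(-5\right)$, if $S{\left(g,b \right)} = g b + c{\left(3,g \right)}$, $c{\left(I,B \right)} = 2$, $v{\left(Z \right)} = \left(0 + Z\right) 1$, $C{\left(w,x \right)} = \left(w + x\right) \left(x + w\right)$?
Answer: $-500$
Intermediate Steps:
$C{\left(w,x \right)} = \left(w + x\right)^{2}$ ($C{\left(w,x \right)} = \left(w + x\right) \left(w + x\right) = \left(w + x\right)^{2}$)
$v{\left(Z \right)} = Z$ ($v{\left(Z \right)} = Z 1 = Z$)
$S{\left(g,b \right)} = 2 + b g$ ($S{\left(g,b \right)} = g b + 2 = b g + 2 = 2 + b g$)
$S{\left(2,v{\left(C{\left(6,1 \right)} \right)} \right)} \left(-5\right) = \left(2 + \left(6 + 1\right)^{2} \cdot 2\right) \left(-5\right) = \left(2 + 7^{2} \cdot 2\right) \left(-5\right) = \left(2 + 49 \cdot 2\right) \left(-5\right) = \left(2 + 98\right) \left(-5\right) = 100 \left(-5\right) = -500$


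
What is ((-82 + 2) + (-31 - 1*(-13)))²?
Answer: 9604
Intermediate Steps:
((-82 + 2) + (-31 - 1*(-13)))² = (-80 + (-31 + 13))² = (-80 - 18)² = (-98)² = 9604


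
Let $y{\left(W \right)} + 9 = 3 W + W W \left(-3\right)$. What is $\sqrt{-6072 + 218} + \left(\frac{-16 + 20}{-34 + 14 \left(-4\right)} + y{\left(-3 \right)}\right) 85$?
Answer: $- \frac{34459}{9} + i \sqrt{5854} \approx -3828.8 + 76.511 i$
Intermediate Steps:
$y{\left(W \right)} = -9 - 3 W^{2} + 3 W$ ($y{\left(W \right)} = -9 + \left(3 W + W W \left(-3\right)\right) = -9 + \left(3 W + W \left(- 3 W\right)\right) = -9 - \left(- 3 W + 3 W^{2}\right) = -9 - 3 W^{2} + 3 W$)
$\sqrt{-6072 + 218} + \left(\frac{-16 + 20}{-34 + 14 \left(-4\right)} + y{\left(-3 \right)}\right) 85 = \sqrt{-6072 + 218} + \left(\frac{-16 + 20}{-34 + 14 \left(-4\right)} - \left(18 + 27\right)\right) 85 = \sqrt{-5854} + \left(\frac{4}{-34 - 56} - 45\right) 85 = i \sqrt{5854} + \left(\frac{4}{-90} - 45\right) 85 = i \sqrt{5854} + \left(4 \left(- \frac{1}{90}\right) - 45\right) 85 = i \sqrt{5854} + \left(- \frac{2}{45} - 45\right) 85 = i \sqrt{5854} - \frac{34459}{9} = - \frac{34459}{9} + i \sqrt{5854}$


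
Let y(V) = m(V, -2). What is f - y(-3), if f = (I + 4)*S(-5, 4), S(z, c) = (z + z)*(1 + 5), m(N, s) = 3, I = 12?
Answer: -963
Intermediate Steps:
S(z, c) = 12*z (S(z, c) = (2*z)*6 = 12*z)
y(V) = 3
f = -960 (f = (12 + 4)*(12*(-5)) = 16*(-60) = -960)
f - y(-3) = -960 - 1*3 = -960 - 3 = -963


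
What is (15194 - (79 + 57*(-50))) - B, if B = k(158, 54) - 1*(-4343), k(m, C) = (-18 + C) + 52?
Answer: 13534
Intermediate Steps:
k(m, C) = 34 + C
B = 4431 (B = (34 + 54) - 1*(-4343) = 88 + 4343 = 4431)
(15194 - (79 + 57*(-50))) - B = (15194 - (79 + 57*(-50))) - 1*4431 = (15194 - (79 - 2850)) - 4431 = (15194 - 1*(-2771)) - 4431 = (15194 + 2771) - 4431 = 17965 - 4431 = 13534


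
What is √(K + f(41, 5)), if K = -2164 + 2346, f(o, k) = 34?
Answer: 6*√6 ≈ 14.697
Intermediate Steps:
K = 182
√(K + f(41, 5)) = √(182 + 34) = √216 = 6*√6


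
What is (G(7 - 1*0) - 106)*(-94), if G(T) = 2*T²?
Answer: 752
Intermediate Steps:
(G(7 - 1*0) - 106)*(-94) = (2*(7 - 1*0)² - 106)*(-94) = (2*(7 + 0)² - 106)*(-94) = (2*7² - 106)*(-94) = (2*49 - 106)*(-94) = (98 - 106)*(-94) = -8*(-94) = 752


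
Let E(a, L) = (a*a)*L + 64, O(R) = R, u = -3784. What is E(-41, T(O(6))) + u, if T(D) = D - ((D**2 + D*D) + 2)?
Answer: -118028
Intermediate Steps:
T(D) = -2 + D - 2*D**2 (T(D) = D - ((D**2 + D**2) + 2) = D - (2*D**2 + 2) = D - (2 + 2*D**2) = D + (-2 - 2*D**2) = -2 + D - 2*D**2)
E(a, L) = 64 + L*a**2 (E(a, L) = a**2*L + 64 = L*a**2 + 64 = 64 + L*a**2)
E(-41, T(O(6))) + u = (64 + (-2 + 6 - 2*6**2)*(-41)**2) - 3784 = (64 + (-2 + 6 - 2*36)*1681) - 3784 = (64 + (-2 + 6 - 72)*1681) - 3784 = (64 - 68*1681) - 3784 = (64 - 114308) - 3784 = -114244 - 3784 = -118028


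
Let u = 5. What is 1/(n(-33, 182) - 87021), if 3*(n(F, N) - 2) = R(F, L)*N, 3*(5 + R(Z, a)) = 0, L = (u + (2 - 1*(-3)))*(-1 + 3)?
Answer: -3/261967 ≈ -1.1452e-5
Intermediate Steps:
L = 20 (L = (5 + (2 - 1*(-3)))*(-1 + 3) = (5 + (2 + 3))*2 = (5 + 5)*2 = 10*2 = 20)
R(Z, a) = -5 (R(Z, a) = -5 + (1/3)*0 = -5 + 0 = -5)
n(F, N) = 2 - 5*N/3 (n(F, N) = 2 + (-5*N)/3 = 2 - 5*N/3)
1/(n(-33, 182) - 87021) = 1/((2 - 5/3*182) - 87021) = 1/((2 - 910/3) - 87021) = 1/(-904/3 - 87021) = 1/(-261967/3) = -3/261967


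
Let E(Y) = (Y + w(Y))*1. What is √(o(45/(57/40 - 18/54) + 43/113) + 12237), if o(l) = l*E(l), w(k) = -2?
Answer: 4*√190156072989/14803 ≈ 117.83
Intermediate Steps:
E(Y) = -2 + Y (E(Y) = (Y - 2)*1 = (-2 + Y)*1 = -2 + Y)
o(l) = l*(-2 + l)
√(o(45/(57/40 - 18/54) + 43/113) + 12237) = √((45/(57/40 - 18/54) + 43/113)*(-2 + (45/(57/40 - 18/54) + 43/113)) + 12237) = √((45/(57*(1/40) - 18*1/54) + 43*(1/113))*(-2 + (45/(57*(1/40) - 18*1/54) + 43*(1/113))) + 12237) = √((45/(57/40 - ⅓) + 43/113)*(-2 + (45/(57/40 - ⅓) + 43/113)) + 12237) = √((45/(131/120) + 43/113)*(-2 + (45/(131/120) + 43/113)) + 12237) = √((45*(120/131) + 43/113)*(-2 + (45*(120/131) + 43/113)) + 12237) = √((5400/131 + 43/113)*(-2 + (5400/131 + 43/113)) + 12237) = √(615833*(-2 + 615833/14803)/14803 + 12237) = √((615833/14803)*(586227/14803) + 12237) = √(361017932091/219128809 + 12237) = √(3042497167824/219128809) = 4*√190156072989/14803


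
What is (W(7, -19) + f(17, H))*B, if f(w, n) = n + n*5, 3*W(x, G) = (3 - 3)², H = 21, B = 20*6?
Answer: 15120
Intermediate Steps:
B = 120
W(x, G) = 0 (W(x, G) = (3 - 3)²/3 = (⅓)*0² = (⅓)*0 = 0)
f(w, n) = 6*n (f(w, n) = n + 5*n = 6*n)
(W(7, -19) + f(17, H))*B = (0 + 6*21)*120 = (0 + 126)*120 = 126*120 = 15120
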